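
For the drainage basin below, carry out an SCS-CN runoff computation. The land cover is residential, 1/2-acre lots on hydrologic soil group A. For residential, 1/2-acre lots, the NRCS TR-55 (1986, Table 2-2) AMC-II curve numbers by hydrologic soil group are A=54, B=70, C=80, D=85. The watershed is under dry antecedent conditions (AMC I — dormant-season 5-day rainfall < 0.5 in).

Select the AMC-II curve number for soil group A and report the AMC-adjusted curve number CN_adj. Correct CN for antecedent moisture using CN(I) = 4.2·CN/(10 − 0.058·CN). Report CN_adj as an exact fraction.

NRCS table: residential, 1/2-acre lots, soil group A → CN(II) = 54
Adjust CN=54 to AMC I: 4.2·54/(10 − 0.058·54) → (1134/5) ÷ (1717/250) = 56700/1717 ≈ 33.023

CN_adj = 56700/1717 ≈ 33.023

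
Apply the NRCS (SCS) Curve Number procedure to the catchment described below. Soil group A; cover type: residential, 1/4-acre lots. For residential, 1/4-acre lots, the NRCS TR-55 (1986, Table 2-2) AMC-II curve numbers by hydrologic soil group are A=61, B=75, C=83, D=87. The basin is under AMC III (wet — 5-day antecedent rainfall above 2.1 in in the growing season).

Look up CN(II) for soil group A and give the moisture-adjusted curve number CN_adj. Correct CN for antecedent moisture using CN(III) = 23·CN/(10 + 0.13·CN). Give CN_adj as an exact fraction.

NRCS table: residential, 1/4-acre lots, soil group A → CN(II) = 61
CN(III) from CN(II)=61: (23·61)/(10 + 0.13·61) = 140300/1793 ≈ 78.249

CN_adj = 140300/1793 ≈ 78.249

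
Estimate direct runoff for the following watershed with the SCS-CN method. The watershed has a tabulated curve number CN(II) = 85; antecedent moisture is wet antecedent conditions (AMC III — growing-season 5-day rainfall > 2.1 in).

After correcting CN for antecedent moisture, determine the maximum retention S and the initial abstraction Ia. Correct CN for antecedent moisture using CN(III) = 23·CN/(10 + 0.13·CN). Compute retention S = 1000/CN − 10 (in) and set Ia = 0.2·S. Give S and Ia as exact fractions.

S = 300/391 in ≈ 0.767 in; Ia = 60/391 in ≈ 0.153 in

Wet (AMC III): CN(III) = 23·85/(10 + 0.13·85) = 1955/(421/20) = 39100/421 ≈ 92.874
S = 1000/(39100/421) − 10 = 300/391 in ≈ 0.767 in
Initial abstraction Ia = S/5 = (300/391)/5 = 60/391 ≈ 0.153 in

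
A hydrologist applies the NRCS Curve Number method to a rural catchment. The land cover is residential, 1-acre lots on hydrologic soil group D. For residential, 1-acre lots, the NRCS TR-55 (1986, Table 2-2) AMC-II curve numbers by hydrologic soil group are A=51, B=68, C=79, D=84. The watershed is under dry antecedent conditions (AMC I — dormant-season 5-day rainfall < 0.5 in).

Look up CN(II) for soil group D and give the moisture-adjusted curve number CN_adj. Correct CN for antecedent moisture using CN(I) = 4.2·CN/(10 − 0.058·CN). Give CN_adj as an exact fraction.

NRCS table: residential, 1-acre lots, soil group D → CN(II) = 84
CN(I) from CN(II)=84: (4.2·84)/(10 − 0.058·84) = 44100/641 ≈ 68.799

CN_adj = 44100/641 ≈ 68.799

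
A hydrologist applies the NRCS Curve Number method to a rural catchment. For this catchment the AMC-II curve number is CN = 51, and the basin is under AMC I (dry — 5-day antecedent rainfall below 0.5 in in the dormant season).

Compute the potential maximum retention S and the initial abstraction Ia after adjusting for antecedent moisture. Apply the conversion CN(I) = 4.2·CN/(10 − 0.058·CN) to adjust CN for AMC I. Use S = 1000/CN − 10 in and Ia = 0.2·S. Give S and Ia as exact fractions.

S = 3500/153 in ≈ 22.876 in; Ia = 700/153 in ≈ 4.575 in

CN(I) from CN(II)=51: (4.2·51)/(10 − 0.058·51) = 15300/503 ≈ 30.417
S = 1000/(15300/503) − 10 = 3500/153 in ≈ 22.876 in
Ia = 0.2·(3500/153) = 700/153 in ≈ 4.575 in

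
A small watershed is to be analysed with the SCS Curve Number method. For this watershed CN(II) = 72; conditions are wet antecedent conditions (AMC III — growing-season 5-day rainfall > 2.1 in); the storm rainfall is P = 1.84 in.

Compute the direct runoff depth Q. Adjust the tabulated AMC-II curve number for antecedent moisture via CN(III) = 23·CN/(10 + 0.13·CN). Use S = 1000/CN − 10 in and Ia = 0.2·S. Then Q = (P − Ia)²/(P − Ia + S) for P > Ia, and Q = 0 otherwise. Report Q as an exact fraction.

Q = 30201992/42750675 in ≈ 0.706 in

Adjust CN=72 to AMC III: 23·72/(10 + 0.13·72) → 1656 ÷ (484/25) = 10350/121 ≈ 85.537
S = 1000/(10350/121) − 10 = 350/207 in ≈ 1.691 in
Ia = 0.2S: 0.2·1.691 = 0.338 in (exactly 70/207)
Since P=1.840 > Ia=0.338: effective rainfall P−Ia = 7772/5175 in
Q: (7772/5175)² ÷ (16522/5175) = 30201992/42750675 in (≈ 0.706 in)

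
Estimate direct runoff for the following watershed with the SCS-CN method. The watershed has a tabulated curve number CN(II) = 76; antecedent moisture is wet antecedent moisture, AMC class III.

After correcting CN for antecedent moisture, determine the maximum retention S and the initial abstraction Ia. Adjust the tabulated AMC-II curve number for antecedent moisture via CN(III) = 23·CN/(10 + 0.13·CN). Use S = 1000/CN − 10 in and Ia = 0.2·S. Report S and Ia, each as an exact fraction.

S = 600/437 in ≈ 1.373 in; Ia = 120/437 in ≈ 0.275 in

Adjust CN=76 to AMC III: 23·76/(10 + 0.13·76) → 1748 ÷ (497/25) = 43700/497 ≈ 87.928
Retention S: 1000/CN − 10 with CN=87.928 → S = 600/437 ≈ 1.373 in
Initial abstraction Ia = S/5 = (600/437)/5 = 120/437 ≈ 0.275 in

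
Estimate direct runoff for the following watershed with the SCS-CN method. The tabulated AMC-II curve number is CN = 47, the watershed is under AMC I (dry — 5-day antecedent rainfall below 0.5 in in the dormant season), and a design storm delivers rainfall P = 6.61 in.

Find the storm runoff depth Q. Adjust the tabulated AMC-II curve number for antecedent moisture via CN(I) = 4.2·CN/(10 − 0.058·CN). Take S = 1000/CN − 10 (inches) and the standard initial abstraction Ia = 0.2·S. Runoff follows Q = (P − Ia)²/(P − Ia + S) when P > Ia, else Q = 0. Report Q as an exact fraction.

Adjust CN=47 to AMC I: 4.2·47/(10 − 0.058·47) → (987/5) ÷ (3637/500) = 98700/3637 ≈ 27.138
Retention S: 1000/CN − 10 with CN=27.138 → S = 26500/987 ≈ 26.849 in
Ia = 0.2S: 0.2·26.849 = 5.370 in (exactly 5300/987)
P − Ia = 6.610 − 5.370 = 122407/98700 ≈ 1.240 in (> 0, runoff occurs)
Q: (122407/98700)² ÷ (2772407/98700) = 14983473649/273636570900 in (≈ 0.055 in)

Q = 14983473649/273636570900 in ≈ 0.055 in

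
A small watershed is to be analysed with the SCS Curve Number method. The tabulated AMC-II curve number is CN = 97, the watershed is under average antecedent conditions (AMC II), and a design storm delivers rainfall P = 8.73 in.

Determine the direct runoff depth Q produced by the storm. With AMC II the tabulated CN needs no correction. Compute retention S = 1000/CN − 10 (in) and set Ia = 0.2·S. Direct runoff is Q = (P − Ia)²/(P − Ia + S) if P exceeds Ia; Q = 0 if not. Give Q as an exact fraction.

AMC II — tabulated CN = 97 applies directly.
Retention S: 1000/CN − 10 with CN=97.000 → S = 30/97 ≈ 0.309 in
Initial abstraction Ia = S/5 = (30/97)/5 = 6/97 ≈ 0.062 in
Excess rainfall: 8.730 − 0.062 = 8.668 in; P > Ia so Q > 0
Runoff Q = (P−Ia)²/(P−Ia+S) = (8.668)²/(8.668+0.309) = 2356538187/281561900 ≈ 8.370 in

Q = 2356538187/281561900 in ≈ 8.370 in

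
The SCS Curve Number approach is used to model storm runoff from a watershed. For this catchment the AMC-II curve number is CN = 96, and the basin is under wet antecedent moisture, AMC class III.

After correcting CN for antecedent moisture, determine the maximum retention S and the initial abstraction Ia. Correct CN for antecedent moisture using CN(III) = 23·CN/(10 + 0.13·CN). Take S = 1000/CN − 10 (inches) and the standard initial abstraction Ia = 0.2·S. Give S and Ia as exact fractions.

S = 25/138 in ≈ 0.181 in; Ia = 5/138 in ≈ 0.036 in

Adjust CN=96 to AMC III: 23·96/(10 + 0.13·96) → 2208 ÷ (562/25) = 27600/281 ≈ 98.221
Max retention: S = 1000/(27600/281) − 10 = 25/138 in (≈ 0.181 in)
Initial abstraction Ia = S/5 = (25/138)/5 = 5/138 ≈ 0.036 in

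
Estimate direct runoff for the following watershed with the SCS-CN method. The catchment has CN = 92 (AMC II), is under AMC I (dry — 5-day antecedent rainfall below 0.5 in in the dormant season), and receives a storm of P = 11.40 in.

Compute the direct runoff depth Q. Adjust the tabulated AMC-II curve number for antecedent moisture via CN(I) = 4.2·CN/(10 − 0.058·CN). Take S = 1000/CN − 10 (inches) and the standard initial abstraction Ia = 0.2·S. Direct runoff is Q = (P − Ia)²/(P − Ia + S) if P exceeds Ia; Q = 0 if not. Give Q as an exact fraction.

Q = 703893961/76147365 in ≈ 9.244 in

Adjust CN=92 to AMC I: 4.2·92/(10 − 0.058·92) → (1932/5) ÷ (583/125) = 48300/583 ≈ 82.847
Retention S: 1000/CN − 10 with CN=82.847 → S = 1000/483 ≈ 2.070 in
Ia = 0.2S: 0.2·2.070 = 0.414 in (exactly 200/483)
Excess rainfall: 11.400 − 0.414 = 10.986 in; P > Ia so Q > 0
Q = (26531/2415)²/((26531/2415) + 1000/483) = (703893961/5832225)/(31531/2415) = 703893961/76147365 in ≈ 9.244 in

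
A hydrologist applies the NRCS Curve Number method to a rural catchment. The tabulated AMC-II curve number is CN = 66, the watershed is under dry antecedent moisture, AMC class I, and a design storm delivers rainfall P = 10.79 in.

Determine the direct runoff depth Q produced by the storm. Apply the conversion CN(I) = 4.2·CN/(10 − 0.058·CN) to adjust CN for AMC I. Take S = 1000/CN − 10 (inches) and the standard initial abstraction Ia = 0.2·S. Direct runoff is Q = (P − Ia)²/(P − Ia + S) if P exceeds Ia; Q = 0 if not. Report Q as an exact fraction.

Q = 333791596009/98942867100 in ≈ 3.374 in

Dry (AMC I): CN(I) = 4.2·66/(10 − 0.058·66) = (1386/5)/(1543/250) = 69300/1543 ≈ 44.913
S = 1000/(69300/1543) − 10 = 8500/693 in ≈ 12.266 in
Initial abstraction Ia = S/5 = (8500/693)/5 = 1700/693 ≈ 2.453 in
P − Ia = 10.790 − 2.453 = 577747/69300 ≈ 8.337 in (> 0, runoff occurs)
Q: (577747/69300)² ÷ (1427747/69300) = 333791596009/98942867100 in (≈ 3.374 in)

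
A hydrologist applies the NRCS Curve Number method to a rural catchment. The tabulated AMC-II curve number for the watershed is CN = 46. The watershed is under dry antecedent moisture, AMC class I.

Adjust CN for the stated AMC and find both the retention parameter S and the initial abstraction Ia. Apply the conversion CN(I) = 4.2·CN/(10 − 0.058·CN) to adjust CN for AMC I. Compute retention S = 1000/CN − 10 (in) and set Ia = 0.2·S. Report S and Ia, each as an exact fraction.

CN(I) from CN(II)=46: (4.2·46)/(10 − 0.058·46) = 16100/611 ≈ 26.350
S = 1000/(16100/611) − 10 = 4500/161 in ≈ 27.950 in
Initial abstraction Ia = S/5 = (4500/161)/5 = 900/161 ≈ 5.590 in

S = 4500/161 in ≈ 27.950 in; Ia = 900/161 in ≈ 5.590 in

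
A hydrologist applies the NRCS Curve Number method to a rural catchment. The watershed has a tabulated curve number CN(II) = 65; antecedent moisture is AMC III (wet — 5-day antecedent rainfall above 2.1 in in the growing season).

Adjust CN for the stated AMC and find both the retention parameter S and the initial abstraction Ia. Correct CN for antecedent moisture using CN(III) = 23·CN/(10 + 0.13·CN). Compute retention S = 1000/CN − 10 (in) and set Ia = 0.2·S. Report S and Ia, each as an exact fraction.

Wet (AMC III): CN(III) = 23·65/(10 + 0.13·65) = 1495/(369/20) = 29900/369 ≈ 81.030
Retention S: 1000/CN − 10 with CN=81.030 → S = 700/299 ≈ 2.341 in
Ia = 0.2·(700/299) = 140/299 in ≈ 0.468 in

S = 700/299 in ≈ 2.341 in; Ia = 140/299 in ≈ 0.468 in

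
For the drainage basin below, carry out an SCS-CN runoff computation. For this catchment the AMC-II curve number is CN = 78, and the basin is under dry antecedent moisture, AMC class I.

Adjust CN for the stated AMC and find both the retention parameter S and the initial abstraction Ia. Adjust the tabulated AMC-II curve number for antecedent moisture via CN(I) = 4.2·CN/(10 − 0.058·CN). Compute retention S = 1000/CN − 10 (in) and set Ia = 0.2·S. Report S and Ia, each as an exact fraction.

S = 5500/819 in ≈ 6.716 in; Ia = 1100/819 in ≈ 1.343 in

Adjust CN=78 to AMC I: 4.2·78/(10 − 0.058·78) → (1638/5) ÷ (1369/250) = 81900/1369 ≈ 59.825
S = 1000/(81900/1369) − 10 = 5500/819 in ≈ 6.716 in
Initial abstraction Ia = S/5 = (5500/819)/5 = 1100/819 ≈ 1.343 in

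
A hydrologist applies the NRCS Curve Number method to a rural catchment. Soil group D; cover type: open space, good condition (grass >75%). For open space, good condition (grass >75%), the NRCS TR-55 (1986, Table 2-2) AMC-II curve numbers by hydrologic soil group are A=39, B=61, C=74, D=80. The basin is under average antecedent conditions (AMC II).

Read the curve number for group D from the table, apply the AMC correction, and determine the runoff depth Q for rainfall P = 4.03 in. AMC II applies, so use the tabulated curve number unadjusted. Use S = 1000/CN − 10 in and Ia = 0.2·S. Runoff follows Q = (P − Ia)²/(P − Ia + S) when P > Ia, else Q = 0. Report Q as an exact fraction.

NRCS table: open space, good condition (grass >75%), soil group D → CN(II) = 80
AMC II — tabulated CN = 80 applies directly.
S = 1000/80 − 10 = 5/2 in ≈ 2.500 in
Ia = 0.2S: 0.2·2.500 = 0.500 in (exactly 1/2)
P − Ia = 4.030 − 0.500 = 353/100 ≈ 3.530 in (> 0, runoff occurs)
Q = (353/100)²/((353/100) + 5/2) = (124609/10000)/(603/100) = 124609/60300 in ≈ 2.066 in

Q = 124609/60300 in ≈ 2.066 in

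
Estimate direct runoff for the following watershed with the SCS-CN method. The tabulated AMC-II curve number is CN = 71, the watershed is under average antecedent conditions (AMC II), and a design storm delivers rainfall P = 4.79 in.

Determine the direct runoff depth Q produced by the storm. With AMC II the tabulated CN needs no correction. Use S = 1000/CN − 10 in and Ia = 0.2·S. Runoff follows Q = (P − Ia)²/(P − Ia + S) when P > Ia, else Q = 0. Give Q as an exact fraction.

Q = 795747681/406183900 in ≈ 1.959 in

CN(II) = 71; AMC II needs no correction.
Retention S: 1000/CN − 10 with CN=71.000 → S = 290/71 ≈ 4.085 in
Ia = 0.2S: 0.2·4.085 = 0.817 in (exactly 58/71)
Since P=4.790 > Ia=0.817: effective rainfall P−Ia = 28209/7100 in
Runoff Q = (P−Ia)²/(P−Ia+S) = (3.973)²/(3.973+4.085) = 795747681/406183900 ≈ 1.959 in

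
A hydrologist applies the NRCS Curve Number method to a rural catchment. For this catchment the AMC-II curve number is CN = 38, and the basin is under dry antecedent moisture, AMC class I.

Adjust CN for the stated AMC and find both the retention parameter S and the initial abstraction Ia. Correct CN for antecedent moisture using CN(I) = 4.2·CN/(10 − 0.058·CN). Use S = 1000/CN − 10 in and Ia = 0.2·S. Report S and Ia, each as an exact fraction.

Dry (AMC I): CN(I) = 4.2·38/(10 − 0.058·38) = (798/5)/(1949/250) = 39900/1949 ≈ 20.472
S = 1000/(39900/1949) − 10 = 15500/399 in ≈ 38.847 in
Ia = 0.2·(15500/399) = 3100/399 in ≈ 7.769 in

S = 15500/399 in ≈ 38.847 in; Ia = 3100/399 in ≈ 7.769 in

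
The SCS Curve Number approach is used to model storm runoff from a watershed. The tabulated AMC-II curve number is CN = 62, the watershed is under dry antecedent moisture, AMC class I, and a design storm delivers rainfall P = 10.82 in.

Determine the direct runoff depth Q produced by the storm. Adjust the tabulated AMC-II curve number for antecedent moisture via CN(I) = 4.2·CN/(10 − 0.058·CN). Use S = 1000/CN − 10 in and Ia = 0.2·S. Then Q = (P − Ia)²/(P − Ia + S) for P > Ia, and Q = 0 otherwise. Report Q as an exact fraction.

Dry (AMC I): CN(I) = 4.2·62/(10 − 0.058·62) = (1302/5)/(1601/250) = 65100/1601 ≈ 40.662
Retention S: 1000/CN − 10 with CN=40.662 → S = 9500/651 ≈ 14.593 in
Initial abstraction Ia = S/5 = (9500/651)/5 = 1900/651 ≈ 2.919 in
P − Ia = 10.820 − 2.919 = 257191/32550 ≈ 7.901 in (> 0, runoff occurs)
Q = (257191/32550)²/((257191/32550) + 9500/651) = (66147210481/1059502500)/(732191/32550) = 66147210481/23832817050 in ≈ 2.775 in

Q = 66147210481/23832817050 in ≈ 2.775 in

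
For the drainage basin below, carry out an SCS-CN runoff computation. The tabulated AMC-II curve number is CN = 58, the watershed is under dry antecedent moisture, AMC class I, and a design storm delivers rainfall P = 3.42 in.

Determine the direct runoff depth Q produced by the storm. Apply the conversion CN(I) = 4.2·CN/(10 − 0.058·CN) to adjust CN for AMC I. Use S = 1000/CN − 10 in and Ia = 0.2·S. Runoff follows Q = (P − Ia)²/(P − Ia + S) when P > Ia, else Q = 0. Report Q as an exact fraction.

CN(I) from CN(II)=58: (4.2·58)/(10 − 0.058·58) = 2900/79 ≈ 36.709
Max retention: S = 1000/(2900/79) − 10 = 500/29 in (≈ 17.241 in)
Initial abstraction Ia = S/5 = (500/29)/5 = 100/29 ≈ 3.448 in
P = 3.420 ≤ Ia = 3.448 in: entire storm abstracted, Q = 0.

Q = 0 in ≈ 0.000 in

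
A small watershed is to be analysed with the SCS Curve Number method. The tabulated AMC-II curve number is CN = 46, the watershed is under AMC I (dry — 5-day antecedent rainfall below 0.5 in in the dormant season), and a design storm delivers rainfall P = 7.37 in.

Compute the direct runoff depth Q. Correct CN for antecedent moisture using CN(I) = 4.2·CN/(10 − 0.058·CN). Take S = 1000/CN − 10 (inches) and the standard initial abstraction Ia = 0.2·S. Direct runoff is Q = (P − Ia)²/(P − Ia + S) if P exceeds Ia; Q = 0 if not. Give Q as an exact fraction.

Q = 821223649/7706377700 in ≈ 0.107 in

Adjust CN=46 to AMC I: 4.2·46/(10 − 0.058·46) → (966/5) ÷ (1833/250) = 16100/611 ≈ 26.350
Max retention: S = 1000/(16100/611) − 10 = 4500/161 in (≈ 27.950 in)
Ia = 0.2·(4500/161) = 900/161 in ≈ 5.590 in
Since P=7.370 > Ia=5.590: effective rainfall P−Ia = 28657/16100 in
Q: (28657/16100)² ÷ (478657/16100) = 821223649/7706377700 in (≈ 0.107 in)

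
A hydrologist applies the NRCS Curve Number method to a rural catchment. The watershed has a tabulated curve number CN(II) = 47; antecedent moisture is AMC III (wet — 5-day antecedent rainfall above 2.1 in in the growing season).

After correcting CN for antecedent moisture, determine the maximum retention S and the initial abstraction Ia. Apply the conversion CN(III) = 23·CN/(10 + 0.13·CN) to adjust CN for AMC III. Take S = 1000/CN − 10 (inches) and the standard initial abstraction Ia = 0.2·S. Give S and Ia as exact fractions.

Adjust CN=47 to AMC III: 23·47/(10 + 0.13·47) → 1081 ÷ (1611/100) = 108100/1611 ≈ 67.101
Max retention: S = 1000/(108100/1611) − 10 = 5300/1081 in (≈ 4.903 in)
Ia = 0.2·(5300/1081) = 1060/1081 in ≈ 0.981 in

S = 5300/1081 in ≈ 4.903 in; Ia = 1060/1081 in ≈ 0.981 in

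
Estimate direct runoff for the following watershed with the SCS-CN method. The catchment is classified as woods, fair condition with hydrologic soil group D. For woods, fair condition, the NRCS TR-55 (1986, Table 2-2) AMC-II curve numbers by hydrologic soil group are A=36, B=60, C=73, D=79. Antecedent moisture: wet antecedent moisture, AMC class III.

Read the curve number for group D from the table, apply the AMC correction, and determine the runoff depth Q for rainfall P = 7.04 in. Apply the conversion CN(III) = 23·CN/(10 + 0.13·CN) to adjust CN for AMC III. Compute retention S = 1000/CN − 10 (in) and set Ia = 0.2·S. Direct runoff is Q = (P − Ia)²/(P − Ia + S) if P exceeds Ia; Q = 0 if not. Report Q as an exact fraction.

Q = 5978846329/1027150100 in ≈ 5.821 in

NRCS table: woods, fair condition, soil group D → CN(II) = 79
CN(III) from CN(II)=79: (23·79)/(10 + 0.13·79) = 181700/2027 ≈ 89.640
Retention S: 1000/CN − 10 with CN=89.640 → S = 2100/1817 ≈ 1.156 in
Initial abstraction Ia = S/5 = (2100/1817)/5 = 420/1817 ≈ 0.231 in
Excess rainfall: 7.040 − 0.231 = 6.809 in; P > Ia so Q > 0
Q: (309292/45425)² ÷ (361792/45425) = 5978846329/1027150100 in (≈ 5.821 in)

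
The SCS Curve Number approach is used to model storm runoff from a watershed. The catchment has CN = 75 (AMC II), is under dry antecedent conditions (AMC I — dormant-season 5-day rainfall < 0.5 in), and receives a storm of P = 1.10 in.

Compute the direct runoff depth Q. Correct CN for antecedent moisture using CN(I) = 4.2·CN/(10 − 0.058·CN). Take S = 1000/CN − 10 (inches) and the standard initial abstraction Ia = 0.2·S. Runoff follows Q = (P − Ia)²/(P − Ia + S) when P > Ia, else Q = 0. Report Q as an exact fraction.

Q = 0 in ≈ 0.000 in

Adjust CN=75 to AMC I: 4.2·75/(10 − 0.058·75) → 315 ÷ (113/20) = 6300/113 ≈ 55.752
S = 1000/(6300/113) − 10 = 500/63 in ≈ 7.937 in
Initial abstraction Ia = S/5 = (500/63)/5 = 100/63 ≈ 1.587 in
P = 1.100 ≤ Ia = 1.587 in: entire storm abstracted, Q = 0.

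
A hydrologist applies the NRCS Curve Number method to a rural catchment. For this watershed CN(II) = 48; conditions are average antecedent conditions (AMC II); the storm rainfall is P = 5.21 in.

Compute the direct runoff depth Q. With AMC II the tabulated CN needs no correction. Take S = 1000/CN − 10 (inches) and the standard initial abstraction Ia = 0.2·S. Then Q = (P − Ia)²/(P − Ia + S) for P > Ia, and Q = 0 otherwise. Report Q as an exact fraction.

AMC II — tabulated CN = 48 applies directly.
S = 1000/48 − 10 = 65/6 in ≈ 10.833 in
Ia = 0.2S: 0.2·10.833 = 2.167 in (exactly 13/6)
P − Ia = 5.210 − 2.167 = 913/300 ≈ 3.043 in (> 0, runoff occurs)
Runoff Q = (P−Ia)²/(P−Ia+S) = (3.043)²/(3.043+10.833) = 833569/1248900 ≈ 0.667 in

Q = 833569/1248900 in ≈ 0.667 in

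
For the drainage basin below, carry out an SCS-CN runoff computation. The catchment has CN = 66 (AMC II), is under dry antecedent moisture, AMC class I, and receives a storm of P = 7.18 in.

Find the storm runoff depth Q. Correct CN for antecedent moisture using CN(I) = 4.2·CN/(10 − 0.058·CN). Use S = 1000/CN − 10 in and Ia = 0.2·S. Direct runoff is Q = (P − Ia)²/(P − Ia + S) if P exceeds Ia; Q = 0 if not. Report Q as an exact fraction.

CN(I) from CN(II)=66: (4.2·66)/(10 − 0.058·66) = 69300/1543 ≈ 44.913
Retention S: 1000/CN − 10 with CN=44.913 → S = 8500/693 ≈ 12.266 in
Ia = 0.2·(8500/693) = 1700/693 in ≈ 2.453 in
P − Ia = 7.180 − 2.453 = 163787/34650 ≈ 4.727 in (> 0, runoff occurs)
Q = (163787/34650)²/((163787/34650) + 8500/693) = (26826181369/1200622500)/(588787/34650) = 26826181369/20401469550 in ≈ 1.315 in

Q = 26826181369/20401469550 in ≈ 1.315 in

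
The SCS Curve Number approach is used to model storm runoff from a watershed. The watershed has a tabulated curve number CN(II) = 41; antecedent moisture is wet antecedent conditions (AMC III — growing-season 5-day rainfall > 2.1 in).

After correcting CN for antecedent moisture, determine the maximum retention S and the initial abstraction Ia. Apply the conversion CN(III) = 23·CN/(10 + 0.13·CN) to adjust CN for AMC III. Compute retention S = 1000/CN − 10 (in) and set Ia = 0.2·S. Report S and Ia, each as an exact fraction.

Wet (AMC III): CN(III) = 23·41/(10 + 0.13·41) = 943/(1533/100) = 94300/1533 ≈ 61.513
Max retention: S = 1000/(94300/1533) − 10 = 5900/943 in (≈ 6.257 in)
Ia = 0.2S: 0.2·6.257 = 1.251 in (exactly 1180/943)

S = 5900/943 in ≈ 6.257 in; Ia = 1180/943 in ≈ 1.251 in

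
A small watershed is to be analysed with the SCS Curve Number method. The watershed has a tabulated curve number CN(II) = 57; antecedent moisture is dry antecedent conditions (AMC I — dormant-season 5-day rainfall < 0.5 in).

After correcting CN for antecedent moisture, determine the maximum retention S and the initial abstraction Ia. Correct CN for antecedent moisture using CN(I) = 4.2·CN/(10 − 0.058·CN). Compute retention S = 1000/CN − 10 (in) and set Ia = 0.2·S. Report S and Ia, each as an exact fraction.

CN(I) from CN(II)=57: (4.2·57)/(10 − 0.058·57) = 119700/3347 ≈ 35.763
S = 1000/(119700/3347) − 10 = 21500/1197 in ≈ 17.962 in
Ia = 0.2·(21500/1197) = 4300/1197 in ≈ 3.592 in

S = 21500/1197 in ≈ 17.962 in; Ia = 4300/1197 in ≈ 3.592 in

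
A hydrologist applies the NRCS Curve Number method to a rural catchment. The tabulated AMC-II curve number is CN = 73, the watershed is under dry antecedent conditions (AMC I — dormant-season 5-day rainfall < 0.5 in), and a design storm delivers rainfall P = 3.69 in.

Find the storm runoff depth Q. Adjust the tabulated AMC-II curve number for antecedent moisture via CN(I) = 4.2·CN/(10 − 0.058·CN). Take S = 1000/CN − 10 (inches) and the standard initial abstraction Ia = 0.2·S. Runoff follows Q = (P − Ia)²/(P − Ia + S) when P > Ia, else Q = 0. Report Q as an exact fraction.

CN(I) from CN(II)=73: (4.2·73)/(10 − 0.058·73) = 51100/961 ≈ 53.174
Max retention: S = 1000/(51100/961) − 10 = 4500/511 in (≈ 8.806 in)
Initial abstraction Ia = S/5 = (4500/511)/5 = 900/511 ≈ 1.761 in
Excess rainfall: 3.690 − 1.761 = 1.929 in; P > Ia so Q > 0
Q: (98559/51100)² ÷ (548559/51100) = 359773203/1038198700 in (≈ 0.347 in)

Q = 359773203/1038198700 in ≈ 0.347 in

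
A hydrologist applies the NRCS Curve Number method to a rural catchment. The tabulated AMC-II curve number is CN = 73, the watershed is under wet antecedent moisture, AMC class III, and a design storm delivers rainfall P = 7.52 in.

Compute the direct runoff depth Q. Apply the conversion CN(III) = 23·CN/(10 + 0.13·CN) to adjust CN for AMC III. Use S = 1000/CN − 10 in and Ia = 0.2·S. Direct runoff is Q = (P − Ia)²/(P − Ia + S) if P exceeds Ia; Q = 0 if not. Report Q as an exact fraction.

Q = 22823957776/3879035675 in ≈ 5.884 in

Adjust CN=73 to AMC III: 23·73/(10 + 0.13·73) → 1679 ÷ (1949/100) = 167900/1949 ≈ 86.147
Retention S: 1000/CN − 10 with CN=86.147 → S = 2700/1679 ≈ 1.608 in
Ia = 0.2·(2700/1679) = 540/1679 in ≈ 0.322 in
Since P=7.520 > Ia=0.322: effective rainfall P−Ia = 302152/41975 in
Runoff Q = (P−Ia)²/(P−Ia+S) = (7.198)²/(7.198+1.608) = 22823957776/3879035675 ≈ 5.884 in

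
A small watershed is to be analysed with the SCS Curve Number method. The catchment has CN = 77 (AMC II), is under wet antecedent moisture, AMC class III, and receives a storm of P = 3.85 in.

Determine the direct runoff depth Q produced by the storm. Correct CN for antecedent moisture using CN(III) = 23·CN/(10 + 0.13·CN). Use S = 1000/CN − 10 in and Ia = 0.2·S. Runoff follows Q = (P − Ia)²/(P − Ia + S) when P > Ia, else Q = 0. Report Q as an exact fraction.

Q = 30569841/11594660 in ≈ 2.637 in

CN(III) from CN(II)=77: (23·77)/(10 + 0.13·77) = 7700/87 ≈ 88.506
Retention S: 1000/CN − 10 with CN=88.506 → S = 100/77 ≈ 1.299 in
Ia = 0.2S: 0.2·1.299 = 0.260 in (exactly 20/77)
Since P=3.850 > Ia=0.260: effective rainfall P−Ia = 5529/1540 in
Runoff Q = (P−Ia)²/(P−Ia+S) = (3.590)²/(3.590+1.299) = 30569841/11594660 ≈ 2.637 in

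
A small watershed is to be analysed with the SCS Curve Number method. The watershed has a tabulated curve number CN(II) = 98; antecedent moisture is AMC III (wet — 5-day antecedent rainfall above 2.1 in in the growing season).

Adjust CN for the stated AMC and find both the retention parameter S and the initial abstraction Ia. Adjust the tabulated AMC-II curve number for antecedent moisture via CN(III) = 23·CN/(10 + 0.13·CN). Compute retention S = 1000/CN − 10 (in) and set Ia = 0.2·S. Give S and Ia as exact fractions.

S = 100/1127 in ≈ 0.089 in; Ia = 20/1127 in ≈ 0.018 in

Wet (AMC III): CN(III) = 23·98/(10 + 0.13·98) = 2254/(1137/50) = 112700/1137 ≈ 99.120
S = 1000/(112700/1137) − 10 = 100/1127 in ≈ 0.089 in
Ia = 0.2·(100/1127) = 20/1127 in ≈ 0.018 in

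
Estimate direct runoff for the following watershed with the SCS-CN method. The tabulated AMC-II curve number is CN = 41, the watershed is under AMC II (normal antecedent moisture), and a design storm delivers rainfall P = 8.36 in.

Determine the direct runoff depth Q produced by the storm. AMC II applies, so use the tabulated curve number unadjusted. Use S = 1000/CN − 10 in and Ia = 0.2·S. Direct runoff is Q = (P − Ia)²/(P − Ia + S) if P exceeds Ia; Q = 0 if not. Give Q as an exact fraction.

Q = 31573161/20878225 in ≈ 1.512 in

Average conditions: CN = 41 (no AMC adjustment).
Max retention: S = 1000/41 − 10 = 590/41 in (≈ 14.390 in)
Ia = 0.2·(590/41) = 118/41 in ≈ 2.878 in
P − Ia = 8.360 − 2.878 = 5619/1025 ≈ 5.482 in (> 0, runoff occurs)
Runoff Q = (P−Ia)²/(P−Ia+S) = (5.482)²/(5.482+14.390) = 31573161/20878225 ≈ 1.512 in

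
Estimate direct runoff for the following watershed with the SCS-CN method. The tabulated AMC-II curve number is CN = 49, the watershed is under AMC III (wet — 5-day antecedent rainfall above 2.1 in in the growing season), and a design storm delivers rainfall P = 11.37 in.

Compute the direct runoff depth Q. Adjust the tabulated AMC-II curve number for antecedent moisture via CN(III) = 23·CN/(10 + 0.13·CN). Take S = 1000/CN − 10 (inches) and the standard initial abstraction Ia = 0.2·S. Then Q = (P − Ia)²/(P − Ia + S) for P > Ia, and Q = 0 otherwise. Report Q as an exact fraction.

Q = 154553555689/21155029700 in ≈ 7.306 in

Wet (AMC III): CN(III) = 23·49/(10 + 0.13·49) = 1127/(1637/100) = 112700/1637 ≈ 68.845
Retention S: 1000/CN − 10 with CN=68.845 → S = 5100/1127 ≈ 4.525 in
Ia = 0.2S: 0.2·4.525 = 0.905 in (exactly 1020/1127)
Since P=11.370 > Ia=0.905: effective rainfall P−Ia = 1179399/112700 in
Q: (1179399/112700)² ÷ (1689399/112700) = 154553555689/21155029700 in (≈ 7.306 in)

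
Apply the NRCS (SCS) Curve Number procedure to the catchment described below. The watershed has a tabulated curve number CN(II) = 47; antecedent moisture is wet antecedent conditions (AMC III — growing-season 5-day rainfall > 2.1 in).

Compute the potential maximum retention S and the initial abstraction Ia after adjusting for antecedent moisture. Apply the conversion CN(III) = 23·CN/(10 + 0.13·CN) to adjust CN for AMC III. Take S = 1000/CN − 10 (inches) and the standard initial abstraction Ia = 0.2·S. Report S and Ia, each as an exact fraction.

S = 5300/1081 in ≈ 4.903 in; Ia = 1060/1081 in ≈ 0.981 in

Wet (AMC III): CN(III) = 23·47/(10 + 0.13·47) = 1081/(1611/100) = 108100/1611 ≈ 67.101
Max retention: S = 1000/(108100/1611) − 10 = 5300/1081 in (≈ 4.903 in)
Ia = 0.2·(5300/1081) = 1060/1081 in ≈ 0.981 in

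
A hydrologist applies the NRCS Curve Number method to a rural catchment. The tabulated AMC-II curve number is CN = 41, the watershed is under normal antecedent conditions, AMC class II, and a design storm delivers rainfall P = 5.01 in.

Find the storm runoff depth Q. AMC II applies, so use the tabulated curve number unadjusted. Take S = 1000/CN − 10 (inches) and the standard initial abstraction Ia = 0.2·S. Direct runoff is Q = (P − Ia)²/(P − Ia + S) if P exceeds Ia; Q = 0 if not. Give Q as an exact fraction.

Average conditions: CN = 41 (no AMC adjustment).
Retention S: 1000/CN − 10 with CN=41.000 → S = 590/41 ≈ 14.390 in
Ia = 0.2·(590/41) = 118/41 in ≈ 2.878 in
Excess rainfall: 5.010 − 2.878 = 2.132 in; P > Ia so Q > 0
Q: (8741/4100)² ÷ (67741/4100) = 76405081/277738100 in (≈ 0.275 in)

Q = 76405081/277738100 in ≈ 0.275 in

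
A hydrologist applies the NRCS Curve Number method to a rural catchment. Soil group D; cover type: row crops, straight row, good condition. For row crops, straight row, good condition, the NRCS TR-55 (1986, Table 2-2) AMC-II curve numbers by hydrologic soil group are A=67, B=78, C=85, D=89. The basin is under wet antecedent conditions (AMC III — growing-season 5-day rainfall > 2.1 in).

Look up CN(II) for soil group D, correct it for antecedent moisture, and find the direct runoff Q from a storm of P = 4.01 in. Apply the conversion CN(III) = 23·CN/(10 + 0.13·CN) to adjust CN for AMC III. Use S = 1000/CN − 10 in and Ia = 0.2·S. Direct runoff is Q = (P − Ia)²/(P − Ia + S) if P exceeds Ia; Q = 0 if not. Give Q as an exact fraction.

Q = 638156529409/186040980900 in ≈ 3.430 in

NRCS table: row crops, straight row, good condition, soil group D → CN(II) = 89
Wet (AMC III): CN(III) = 23·89/(10 + 0.13·89) = 2047/(2157/100) = 204700/2157 ≈ 94.900
Max retention: S = 1000/(204700/2157) − 10 = 1100/2047 in (≈ 0.537 in)
Ia = 0.2·(1100/2047) = 220/2047 in ≈ 0.107 in
Excess rainfall: 4.010 − 0.107 = 3.903 in; P > Ia so Q > 0
Q: (798847/204700)² ÷ (908847/204700) = 638156529409/186040980900 in (≈ 3.430 in)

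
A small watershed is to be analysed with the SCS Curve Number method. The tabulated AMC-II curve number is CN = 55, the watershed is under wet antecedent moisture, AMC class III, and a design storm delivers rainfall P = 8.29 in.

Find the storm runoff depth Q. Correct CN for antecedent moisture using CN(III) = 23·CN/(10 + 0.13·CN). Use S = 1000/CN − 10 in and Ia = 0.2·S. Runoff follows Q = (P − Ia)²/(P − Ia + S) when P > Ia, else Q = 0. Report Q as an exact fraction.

Adjust CN=55 to AMC III: 23·55/(10 + 0.13·55) → 1265 ÷ (343/20) = 25300/343 ≈ 73.761
S = 1000/(25300/343) − 10 = 900/253 in ≈ 3.557 in
Ia = 0.2S: 0.2·3.557 = 0.711 in (exactly 180/253)
P − Ia = 8.290 − 0.711 = 191737/25300 ≈ 7.579 in (> 0, runoff occurs)
Runoff Q = (P−Ia)²/(P−Ia+S) = (7.579)²/(7.579+3.557) = 36763077169/7127946100 ≈ 5.158 in

Q = 36763077169/7127946100 in ≈ 5.158 in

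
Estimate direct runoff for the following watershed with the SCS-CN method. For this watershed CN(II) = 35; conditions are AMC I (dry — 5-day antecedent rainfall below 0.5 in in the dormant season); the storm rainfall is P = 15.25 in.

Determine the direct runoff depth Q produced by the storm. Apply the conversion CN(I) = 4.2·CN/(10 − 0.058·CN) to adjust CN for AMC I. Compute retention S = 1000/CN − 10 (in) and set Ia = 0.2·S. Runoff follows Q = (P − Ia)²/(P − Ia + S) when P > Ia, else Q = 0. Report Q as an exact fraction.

Q = 14190289/17502996 in ≈ 0.811 in

Adjust CN=35 to AMC I: 4.2·35/(10 − 0.058·35) → 147 ÷ (797/100) = 14700/797 ≈ 18.444
Retention S: 1000/CN − 10 with CN=18.444 → S = 6500/147 ≈ 44.218 in
Ia = 0.2·(6500/147) = 1300/147 in ≈ 8.844 in
Excess rainfall: 15.250 − 8.844 = 6.406 in; P > Ia so Q > 0
Runoff Q = (P−Ia)²/(P−Ia+S) = (6.406)²/(6.406+44.218) = 14190289/17502996 ≈ 0.811 in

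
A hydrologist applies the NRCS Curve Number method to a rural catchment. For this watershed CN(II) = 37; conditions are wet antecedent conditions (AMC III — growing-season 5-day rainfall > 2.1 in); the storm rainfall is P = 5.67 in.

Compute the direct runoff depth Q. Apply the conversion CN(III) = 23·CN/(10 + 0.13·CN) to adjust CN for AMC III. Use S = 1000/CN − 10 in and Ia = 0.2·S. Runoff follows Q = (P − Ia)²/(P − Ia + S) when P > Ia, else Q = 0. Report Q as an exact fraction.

Q = 288218529/190368700 in ≈ 1.514 in

CN(III) from CN(II)=37: (23·37)/(10 + 0.13·37) = 85100/1481 ≈ 57.461
Retention S: 1000/CN − 10 with CN=57.461 → S = 6300/851 ≈ 7.403 in
Ia = 0.2S: 0.2·7.403 = 1.481 in (exactly 1260/851)
Since P=5.670 > Ia=1.481: effective rainfall P−Ia = 356517/85100 in
Q = (356517/85100)²/((356517/85100) + 6300/851) = (127104371289/7242010000)/(986517/85100) = 288218529/190368700 in ≈ 1.514 in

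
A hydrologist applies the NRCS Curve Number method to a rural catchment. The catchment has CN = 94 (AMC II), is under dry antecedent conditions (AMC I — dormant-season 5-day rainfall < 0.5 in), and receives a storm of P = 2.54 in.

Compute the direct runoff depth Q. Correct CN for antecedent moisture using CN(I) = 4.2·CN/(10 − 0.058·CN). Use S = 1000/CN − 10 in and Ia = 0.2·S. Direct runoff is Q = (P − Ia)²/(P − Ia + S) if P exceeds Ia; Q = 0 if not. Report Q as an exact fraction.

CN(I) from CN(II)=94: (4.2·94)/(10 − 0.058·94) = 32900/379 ≈ 86.807
S = 1000/(32900/379) − 10 = 500/329 in ≈ 1.520 in
Initial abstraction Ia = S/5 = (500/329)/5 = 100/329 ≈ 0.304 in
Since P=2.540 > Ia=0.304: effective rainfall P−Ia = 36783/16450 in
Q = (36783/16450)²/((36783/16450) + 500/329) = (1352989089/270602500)/(61783/16450) = 1352989089/1016330350 in ≈ 1.331 in

Q = 1352989089/1016330350 in ≈ 1.331 in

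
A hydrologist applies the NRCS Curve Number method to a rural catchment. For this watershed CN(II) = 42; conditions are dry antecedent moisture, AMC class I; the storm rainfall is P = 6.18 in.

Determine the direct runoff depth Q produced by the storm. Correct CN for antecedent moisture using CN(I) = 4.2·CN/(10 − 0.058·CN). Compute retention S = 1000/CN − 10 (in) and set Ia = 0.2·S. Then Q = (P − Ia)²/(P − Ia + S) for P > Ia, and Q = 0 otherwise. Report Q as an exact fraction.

Adjust CN=42 to AMC I: 4.2·42/(10 − 0.058·42) → (882/5) ÷ (1891/250) = 44100/1891 ≈ 23.321
Max retention: S = 1000/(44100/1891) − 10 = 14500/441 in (≈ 32.880 in)
Ia = 0.2·(14500/441) = 2900/441 in ≈ 6.576 in
P = 6.180 ≤ Ia = 6.576 in: entire storm abstracted, Q = 0.

Q = 0 in ≈ 0.000 in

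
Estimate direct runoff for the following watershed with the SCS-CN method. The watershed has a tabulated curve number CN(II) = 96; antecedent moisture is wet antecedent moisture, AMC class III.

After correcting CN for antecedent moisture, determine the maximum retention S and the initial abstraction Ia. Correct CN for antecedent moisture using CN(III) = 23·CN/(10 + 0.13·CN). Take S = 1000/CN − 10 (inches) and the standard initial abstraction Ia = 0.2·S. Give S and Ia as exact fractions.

S = 25/138 in ≈ 0.181 in; Ia = 5/138 in ≈ 0.036 in

Adjust CN=96 to AMC III: 23·96/(10 + 0.13·96) → 2208 ÷ (562/25) = 27600/281 ≈ 98.221
S = 1000/(27600/281) − 10 = 25/138 in ≈ 0.181 in
Ia = 0.2S: 0.2·0.181 = 0.036 in (exactly 5/138)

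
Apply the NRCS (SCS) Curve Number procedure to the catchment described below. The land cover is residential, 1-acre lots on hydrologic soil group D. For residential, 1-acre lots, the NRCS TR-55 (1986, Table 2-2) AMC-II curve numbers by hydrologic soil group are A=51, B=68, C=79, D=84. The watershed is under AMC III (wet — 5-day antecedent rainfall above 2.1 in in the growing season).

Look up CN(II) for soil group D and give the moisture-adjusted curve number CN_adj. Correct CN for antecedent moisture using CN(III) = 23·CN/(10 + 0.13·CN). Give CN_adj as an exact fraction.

NRCS table: residential, 1-acre lots, soil group D → CN(II) = 84
Wet (AMC III): CN(III) = 23·84/(10 + 0.13·84) = 1932/(523/25) = 48300/523 ≈ 92.352

CN_adj = 48300/523 ≈ 92.352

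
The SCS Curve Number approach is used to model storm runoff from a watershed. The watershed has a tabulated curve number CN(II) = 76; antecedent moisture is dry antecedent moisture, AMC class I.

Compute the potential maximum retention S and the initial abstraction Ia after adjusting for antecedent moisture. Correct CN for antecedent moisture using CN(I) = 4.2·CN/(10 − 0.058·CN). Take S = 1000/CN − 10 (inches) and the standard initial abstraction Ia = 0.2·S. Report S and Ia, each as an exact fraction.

Dry (AMC I): CN(I) = 4.2·76/(10 − 0.058·76) = (1596/5)/(699/125) = 13300/233 ≈ 57.082
Max retention: S = 1000/(13300/233) − 10 = 1000/133 in (≈ 7.519 in)
Ia = 0.2·(1000/133) = 200/133 in ≈ 1.504 in

S = 1000/133 in ≈ 7.519 in; Ia = 200/133 in ≈ 1.504 in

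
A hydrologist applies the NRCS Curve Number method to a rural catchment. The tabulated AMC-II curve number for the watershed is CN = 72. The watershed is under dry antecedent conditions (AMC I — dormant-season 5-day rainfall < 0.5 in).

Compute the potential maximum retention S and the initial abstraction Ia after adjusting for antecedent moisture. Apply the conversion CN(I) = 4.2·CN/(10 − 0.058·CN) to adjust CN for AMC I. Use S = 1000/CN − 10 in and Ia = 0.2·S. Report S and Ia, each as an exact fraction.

S = 250/27 in ≈ 9.259 in; Ia = 50/27 in ≈ 1.852 in

Dry (AMC I): CN(I) = 4.2·72/(10 − 0.058·72) = (1512/5)/(728/125) = 675/13 ≈ 51.923
Retention S: 1000/CN − 10 with CN=51.923 → S = 250/27 ≈ 9.259 in
Initial abstraction Ia = S/5 = (250/27)/5 = 50/27 ≈ 1.852 in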